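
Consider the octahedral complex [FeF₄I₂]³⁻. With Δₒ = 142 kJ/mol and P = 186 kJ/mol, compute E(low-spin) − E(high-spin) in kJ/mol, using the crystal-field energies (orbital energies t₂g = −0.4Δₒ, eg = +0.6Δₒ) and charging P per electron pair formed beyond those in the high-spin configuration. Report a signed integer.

Ligand charges: 4×(-1) from F⁻ and 2×(-1) from I⁻ sum to -6; with overall charge -3, Fe is +3.
Group 8 minus oxidation state +3 gives a d⁵ configuration for Fe³⁺.
High-spin: t₂g³ eg², CFSE = 0.0Δₒ = 0 kJ/mol.
Low-spin t₂g⁵ eg⁰ gives -2.0Δₒ = -284 kJ/mol, but forming 2 extra pairs costs 2P = 372 kJ/mol, so E(LS) = -284 + 372 = 88 kJ/mol.
E(LS) − E(HS) = 88 − (0) = 88 kJ/mol.

88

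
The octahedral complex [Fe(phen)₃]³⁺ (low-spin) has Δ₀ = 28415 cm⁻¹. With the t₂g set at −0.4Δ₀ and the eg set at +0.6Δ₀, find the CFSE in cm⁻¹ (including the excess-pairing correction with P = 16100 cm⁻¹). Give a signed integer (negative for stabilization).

-24630

phen is neutral, so the +3 overall charge sits on Fe: oxidation state +3.
Fe³⁺: group 8, so d-count = 8 − 3 = 5.
Configuration: t₂g⁵ eg⁰.
Orbital CFSE = 5(-0.4) + 0(0.6) = -2.0Δ₀ = -2.0 × 28415 = -56830 cm⁻¹.
High-spin d⁵ would be t₂g³ eg² with 0 pairs; low-spin has 2, so 2 excess pairs cost +2P = +32200 cm⁻¹.
Net CFSE = -56830 + 32200 = -24630 cm⁻¹.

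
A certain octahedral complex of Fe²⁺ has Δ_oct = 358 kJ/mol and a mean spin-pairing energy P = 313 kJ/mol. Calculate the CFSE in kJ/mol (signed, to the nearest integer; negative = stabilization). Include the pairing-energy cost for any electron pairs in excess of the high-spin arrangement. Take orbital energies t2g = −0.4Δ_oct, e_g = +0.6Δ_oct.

-233

Group 8 minus oxidation state +2 gives a d⁶ configuration for Fe²⁺.
Δ_oct > P, so pairing is preferred: the ground state is low-spin.
That gives t2g^6 e_g^0.
Orbital CFSE = -2.4Δ_oct = -2.4 × 358 = -859 kJ/mol.
Excess pairs vs high-spin: 3 − 1 = 2; pairing cost = +626 kJ/mol.
Net CFSE = -859 + 626 = -233 kJ/mol.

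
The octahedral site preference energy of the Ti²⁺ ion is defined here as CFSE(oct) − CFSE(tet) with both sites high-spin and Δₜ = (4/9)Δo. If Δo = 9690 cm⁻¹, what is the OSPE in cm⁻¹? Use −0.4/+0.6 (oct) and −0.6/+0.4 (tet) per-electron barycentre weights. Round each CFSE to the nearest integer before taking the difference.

-2584

Group 4 minus oxidation state +2 gives a d² configuration for Ti²⁺.
Octahedral high-spin t2g^2 e_g^0: CFSE = -0.8 × 9690 = -7752 cm⁻¹.
Tetrahedral e^2 t2^0 gives -1.2Δₜ = -1.2 × (4/9) × 9690 = -5168 cm⁻¹.
OSPE = -7752 − (-5168) = -2584 cm⁻¹.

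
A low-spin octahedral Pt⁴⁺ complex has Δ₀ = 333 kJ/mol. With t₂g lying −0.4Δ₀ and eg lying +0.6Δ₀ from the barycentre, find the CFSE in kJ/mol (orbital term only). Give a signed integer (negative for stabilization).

-799

Pt sits in group 10; removing 4 electrons leaves Pt⁴⁺ with 10 − 4 = 6 d electrons.
Electron filling gives t₂g⁶ eg⁰.
The orbital stabilization is -2.4Δ₀ = -2.4 × 333 = -799 kJ/mol.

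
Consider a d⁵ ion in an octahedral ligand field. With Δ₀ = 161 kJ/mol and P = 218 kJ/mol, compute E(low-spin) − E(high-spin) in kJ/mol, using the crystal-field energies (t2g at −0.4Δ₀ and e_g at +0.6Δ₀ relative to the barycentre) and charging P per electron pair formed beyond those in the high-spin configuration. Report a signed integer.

In the high-spin limit (t2g^3 e_g^2) the orbital term is 0.0Δ₀ = 0 kJ/mol, with no excess pairing.
Low-spin t2g^5 e_g^0 gives -2.0Δ₀ = -322 kJ/mol, but forming 2 extra pairs costs 2P = 436 kJ/mol, so E(LS) = -322 + 436 = 114 kJ/mol.
E(LS) − E(HS) = 114 − (0) = 114 kJ/mol.

114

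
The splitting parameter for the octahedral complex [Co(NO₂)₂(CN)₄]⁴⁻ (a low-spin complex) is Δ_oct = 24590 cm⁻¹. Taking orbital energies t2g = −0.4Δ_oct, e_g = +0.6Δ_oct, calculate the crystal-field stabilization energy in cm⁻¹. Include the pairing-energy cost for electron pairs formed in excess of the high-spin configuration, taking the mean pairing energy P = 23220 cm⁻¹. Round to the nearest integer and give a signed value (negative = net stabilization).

-21042

Ligand charges: 2×(-1) from NO₂⁻ and 4×(-1) from CN⁻ sum to -6; with overall charge -4, Co is +2.
Group 9 minus oxidation state +2 gives a d⁷ configuration for Co²⁺.
Configuration: t2g^6 e_g^1.
CFSE(orbital) = 6×(-0.4Δ_oct) + 1×(0.6Δ_oct) = -1.8Δ_oct; with Δ_oct = 24590 cm⁻¹ that is -44262 cm⁻¹.
High-spin d⁷ would be t2g^5 e_g^2 with 2 pairs; low-spin has 3, so 1 excess pair costs +1P = +23220 cm⁻¹.
Overall CFSE = -44262 + 23220 = -21042 cm⁻¹.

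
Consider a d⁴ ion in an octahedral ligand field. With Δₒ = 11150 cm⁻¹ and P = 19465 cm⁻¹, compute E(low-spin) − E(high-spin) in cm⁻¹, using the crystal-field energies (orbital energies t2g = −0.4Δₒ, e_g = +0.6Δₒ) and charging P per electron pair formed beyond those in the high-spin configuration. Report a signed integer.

8315

High-spin d⁴ fills as t2g^3 e_g^1 with CFSE 3(−0.4) + 1(+0.6) = -0.6Δₒ = -6690 cm⁻¹.
For low-spin the configuration is t2g^4 e_g^0: orbital energy -1.6 × 11150 = -17840 cm⁻¹, and 1 additional pair relative to high-spin adds 19465 cm⁻¹, giving 1625 cm⁻¹.
E(LS) − E(HS) = 1625 − (-6690) = 8315 cm⁻¹.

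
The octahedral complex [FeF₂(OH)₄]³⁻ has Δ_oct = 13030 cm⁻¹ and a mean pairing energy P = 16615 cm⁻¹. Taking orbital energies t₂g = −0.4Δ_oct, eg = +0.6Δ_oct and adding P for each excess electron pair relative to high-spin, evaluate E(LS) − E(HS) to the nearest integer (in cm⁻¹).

Ligand charges: 2×(-1) from F⁻ and 4×(-1) from OH⁻ sum to -6; with overall charge -3, Fe is +3.
Fe³⁺: group 8, so d-count = 8 − 3 = 5.
High-spin d⁵ fills as t₂g³ eg² with CFSE 3(−0.4) + 2(+0.6) = 0.0Δ_oct = 0 cm⁻¹.
Low-spin: t₂g⁵ eg⁰, orbital CFSE = -2.0Δ_oct = -26060 cm⁻¹; plus 2 excess pairs × P = +33230 cm⁻¹; total 7170 cm⁻¹.
The difference is 7170 − (0) = 7170 cm⁻¹, so high-spin lies lower.

7170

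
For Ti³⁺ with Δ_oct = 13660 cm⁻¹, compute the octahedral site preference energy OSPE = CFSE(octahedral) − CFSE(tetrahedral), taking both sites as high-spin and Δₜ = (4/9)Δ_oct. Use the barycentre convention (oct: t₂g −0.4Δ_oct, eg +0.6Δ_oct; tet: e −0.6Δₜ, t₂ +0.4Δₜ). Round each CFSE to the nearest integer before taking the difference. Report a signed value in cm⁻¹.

-1821

Group 4 minus oxidation state +3 gives a d¹ configuration for Ti³⁺.
Octahedral (high-spin): t₂g¹ eg⁰, CFSE = 1(−0.4) + 0(+0.6) = -0.4Δ_oct = -0.4 × 13660 = -5464 cm⁻¹.
Tetrahedral: e¹ t₂⁰, CFSE = 1(−0.6) + 0(+0.4) = -0.6Δₜ = -0.6 × (4/9) × 13660 = -3643 cm⁻¹.
OSPE = CFSE(oct) − CFSE(tet) = -5464 − (-3643) = -1821 cm⁻¹.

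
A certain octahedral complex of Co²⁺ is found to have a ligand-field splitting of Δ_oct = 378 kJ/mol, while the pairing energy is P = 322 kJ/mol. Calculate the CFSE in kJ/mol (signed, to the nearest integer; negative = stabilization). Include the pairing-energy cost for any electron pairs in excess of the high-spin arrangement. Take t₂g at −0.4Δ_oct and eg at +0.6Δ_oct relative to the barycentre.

Co is in group 9, so Co²⁺ is d⁷ (9 − 2 = 7).
Here Δ_oct > P (378 > 322), so the low-spin state is favoured.
That gives t₂g⁶ eg¹.
Orbital CFSE = -1.8Δ_oct = -1.8 × 378 = -680 kJ/mol.
Excess pairs vs high-spin: 3 − 2 = 1; pairing cost = +322 kJ/mol.
Net CFSE = -680 + 322 = -358 kJ/mol.

-358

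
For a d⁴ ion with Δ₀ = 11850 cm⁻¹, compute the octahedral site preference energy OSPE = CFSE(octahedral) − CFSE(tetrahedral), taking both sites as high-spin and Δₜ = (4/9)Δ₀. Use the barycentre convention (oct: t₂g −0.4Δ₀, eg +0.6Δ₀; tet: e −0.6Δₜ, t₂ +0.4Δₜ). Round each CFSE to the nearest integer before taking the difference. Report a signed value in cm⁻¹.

Octahedral high-spin t2g^3 e_g^1: CFSE = -0.6 × 11850 = -7110 cm⁻¹.
Tetrahedral e^2 t2^2 gives -0.4Δₜ = -0.4 × (4/9) × 11850 = -2107 cm⁻¹.
OSPE = -7110 − (-2107) = -5003 cm⁻¹.

-5003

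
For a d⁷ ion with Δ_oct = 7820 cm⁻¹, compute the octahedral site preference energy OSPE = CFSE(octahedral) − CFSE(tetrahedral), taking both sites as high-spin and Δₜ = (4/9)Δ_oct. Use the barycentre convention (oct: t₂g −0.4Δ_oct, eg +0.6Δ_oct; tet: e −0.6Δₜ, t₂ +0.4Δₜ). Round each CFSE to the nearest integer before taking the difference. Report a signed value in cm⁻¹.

Octahedral (high-spin): t₂g⁵ eg², CFSE = 5(−0.4) + 2(+0.6) = -0.8Δ_oct = -0.8 × 7820 = -6256 cm⁻¹.
Tetrahedral: e⁴ t₂³, CFSE = 4(−0.6) + 3(+0.4) = -1.2Δₜ = -1.2 × (4/9) × 7820 = -4171 cm⁻¹.
OSPE = CFSE(oct) − CFSE(tet) = -6256 − (-4171) = -2085 cm⁻¹.

-2085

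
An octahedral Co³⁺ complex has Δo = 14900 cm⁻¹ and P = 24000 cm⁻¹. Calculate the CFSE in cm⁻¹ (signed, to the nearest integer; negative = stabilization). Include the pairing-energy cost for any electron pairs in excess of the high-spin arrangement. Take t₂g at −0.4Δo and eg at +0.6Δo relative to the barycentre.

-5960

Co sits in group 9; removing 3 electrons leaves Co³⁺ with 9 − 3 = 6 d electrons.
Since Δo = 14900 cm⁻¹ < P = 24000 cm⁻¹, the complex adopts the high-spin configuration.
That gives t₂g⁴ eg².
Orbital CFSE = -0.4Δo = -0.4 × 14900 = -5960 cm⁻¹.
High-spin has no excess pairs, so no pairing correction applies.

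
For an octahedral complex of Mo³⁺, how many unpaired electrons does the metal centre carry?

Mo is in group 6, so Mo³⁺ is d³ (6 − 3 = 3).
Configuration: t₂g³ eg⁰, giving 3 unpaired electrons.

3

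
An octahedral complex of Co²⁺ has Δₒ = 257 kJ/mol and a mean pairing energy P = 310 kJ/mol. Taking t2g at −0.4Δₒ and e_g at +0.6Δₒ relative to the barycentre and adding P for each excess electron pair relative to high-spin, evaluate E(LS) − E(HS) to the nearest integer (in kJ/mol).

53

Co²⁺: group 9, so d-count = 9 − 2 = 7.
In the high-spin limit (t2g^5 e_g^2) the orbital term is -0.8Δₒ = -206 kJ/mol, with no excess pairing.
For low-spin the configuration is t2g^6 e_g^1: orbital energy -1.8 × 257 = -463 kJ/mol, and 1 additional pair relative to high-spin adds 310 kJ/mol, giving -153 kJ/mol.
The difference is -153 − (-206) = 53 kJ/mol, so high-spin lies lower.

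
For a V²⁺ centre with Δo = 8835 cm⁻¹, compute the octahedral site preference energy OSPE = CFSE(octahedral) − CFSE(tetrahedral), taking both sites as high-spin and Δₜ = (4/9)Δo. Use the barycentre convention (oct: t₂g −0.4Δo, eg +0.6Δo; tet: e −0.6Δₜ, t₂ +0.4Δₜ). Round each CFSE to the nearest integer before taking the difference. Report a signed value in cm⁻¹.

V sits in group 5; removing 2 electrons leaves V²⁺ with 5 − 2 = 3 d electrons.
Octahedral (high-spin): t₂g³ eg⁰, CFSE = 3(−0.4) + 0(+0.6) = -1.2Δo = -1.2 × 8835 = -10602 cm⁻¹.
In a tetrahedral site the filling is e² t₂¹: CFSE(tet) = -0.8Δₜ = -0.8 × (4/9)(8835) = -3141 cm⁻¹.
OSPE = CFSE(oct) − CFSE(tet) = -10602 − (-3141) = -7461 cm⁻¹.

-7461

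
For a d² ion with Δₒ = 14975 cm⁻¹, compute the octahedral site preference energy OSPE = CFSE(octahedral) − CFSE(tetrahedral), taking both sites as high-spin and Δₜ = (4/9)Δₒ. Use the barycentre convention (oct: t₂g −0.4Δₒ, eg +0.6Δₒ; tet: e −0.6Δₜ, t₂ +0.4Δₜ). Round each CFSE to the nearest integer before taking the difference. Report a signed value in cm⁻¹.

Octahedral (high-spin): t2g^2 e_g^0, CFSE = 2(−0.4) + 0(+0.6) = -0.8Δₒ = -0.8 × 14975 = -11980 cm⁻¹.
Tetrahedral e^2 t2^0 gives -1.2Δₜ = -1.2 × (4/9) × 14975 = -7987 cm⁻¹.
Subtracting, OSPE = -11980 − (-7987) = -3993 cm⁻¹.

-3993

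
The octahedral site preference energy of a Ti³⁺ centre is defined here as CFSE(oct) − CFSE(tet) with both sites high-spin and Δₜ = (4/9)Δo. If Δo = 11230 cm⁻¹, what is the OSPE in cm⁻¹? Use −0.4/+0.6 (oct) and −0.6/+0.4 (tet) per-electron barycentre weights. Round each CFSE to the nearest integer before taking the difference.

-1497

Ti is in group 4, so Ti³⁺ is d¹ (4 − 3 = 1).
Octahedral high-spin t2g^1 e_g^0: CFSE = -0.4 × 11230 = -4492 cm⁻¹.
In a tetrahedral site the filling is e^1 t2^0: CFSE(tet) = -0.6Δₜ = -0.6 × (4/9)(11230) = -2995 cm⁻¹.
OSPE = -4492 − (-2995) = -1497 cm⁻¹.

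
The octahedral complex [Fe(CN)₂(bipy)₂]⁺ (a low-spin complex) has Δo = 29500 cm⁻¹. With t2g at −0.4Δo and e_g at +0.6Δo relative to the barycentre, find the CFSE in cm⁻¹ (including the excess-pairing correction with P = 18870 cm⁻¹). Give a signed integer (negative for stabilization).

-21260

Ligand charges: 2×(-1) from CN⁻ and 2×(+0) from bipy sum to -2; with overall charge +1, Fe is +3.
Fe³⁺: group 8, so d-count = 8 − 3 = 5.
Configuration: t2g^5 e_g^0.
CFSE(orbital) = 5×(-0.4Δo) + 0×(0.6Δo) = -2.0Δo; with Δo = 29500 cm⁻¹ that is -59000 cm⁻¹.
High-spin d⁵ would be t2g^3 e_g^2 with 0 pairs; low-spin has 2, so 2 excess pairs cost +2P = +37740 cm⁻¹.
Combining: -59000 + 37740 = -21260 cm⁻¹.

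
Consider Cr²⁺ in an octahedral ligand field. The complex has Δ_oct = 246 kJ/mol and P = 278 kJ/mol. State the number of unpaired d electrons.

4

Cr²⁺: group 6, so d-count = 6 − 2 = 4.
Since Δ_oct = 246 kJ/mol < P = 278 kJ/mol, the complex adopts the high-spin configuration.
Filling d⁴ accordingly: t2g^3 e_g^1.
Unpaired electrons: 4.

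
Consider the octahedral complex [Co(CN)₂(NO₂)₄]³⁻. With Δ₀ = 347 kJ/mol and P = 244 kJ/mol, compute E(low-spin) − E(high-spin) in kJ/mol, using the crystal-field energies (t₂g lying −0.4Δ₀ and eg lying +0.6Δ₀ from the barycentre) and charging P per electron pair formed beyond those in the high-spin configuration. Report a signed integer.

-206

Ligand charges: 2×(-1) from CN⁻ and 4×(-1) from NO₂⁻ sum to -6; with overall charge -3, Co is +3.
Co sits in group 9; removing 3 electrons leaves Co³⁺ with 9 − 3 = 6 d electrons.
In the high-spin limit (t₂g⁴ eg²) the orbital term is -0.4Δ₀ = -139 kJ/mol, with no excess pairing.
For low-spin the configuration is t₂g⁶ eg⁰: orbital energy -2.4 × 347 = -833 kJ/mol, and 2 additional pairs relative to high-spin add 488 kJ/mol, giving -345 kJ/mol.
E(LS) − E(HS) = -345 − (-139) = -206 kJ/mol.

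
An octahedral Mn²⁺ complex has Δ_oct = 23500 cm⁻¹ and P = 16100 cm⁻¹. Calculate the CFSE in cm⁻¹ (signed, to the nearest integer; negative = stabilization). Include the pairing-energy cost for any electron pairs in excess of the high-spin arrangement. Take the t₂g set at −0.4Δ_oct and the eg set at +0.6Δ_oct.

Mn is in group 7, so Mn²⁺ is d⁵ (7 − 2 = 5).
With Δ_oct > P the complex is low-spin.
That gives t₂g⁵ eg⁰.
Orbital CFSE = -2.0Δ_oct = -2.0 × 23500 = -47000 cm⁻¹.
Excess pairs vs high-spin: 2 − 0 = 2; pairing cost = +32200 cm⁻¹.
Net CFSE = -47000 + 32200 = -14800 cm⁻¹.

-14800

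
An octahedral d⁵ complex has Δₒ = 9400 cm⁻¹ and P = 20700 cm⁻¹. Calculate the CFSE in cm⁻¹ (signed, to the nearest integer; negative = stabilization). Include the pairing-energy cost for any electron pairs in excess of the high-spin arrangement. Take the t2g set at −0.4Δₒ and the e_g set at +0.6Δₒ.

0

Δₒ < P, so pairing is avoided: the ground state is high-spin.
That gives t2g^3 e_g^2.
Orbital CFSE = 0.0Δₒ = 0.0 × 9400 = 0 cm⁻¹.
High-spin has no excess pairs, so no pairing correction applies.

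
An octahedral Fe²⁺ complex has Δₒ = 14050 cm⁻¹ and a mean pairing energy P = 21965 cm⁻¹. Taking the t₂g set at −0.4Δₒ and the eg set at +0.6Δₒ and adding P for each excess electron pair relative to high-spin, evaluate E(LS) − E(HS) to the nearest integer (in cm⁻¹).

15830

Group 8 minus oxidation state +2 gives a d⁶ configuration for Fe²⁺.
In the high-spin limit (t₂g⁴ eg²) the orbital term is -0.4Δₒ = -5620 cm⁻¹, with no excess pairing.
Low-spin: t₂g⁶ eg⁰, orbital CFSE = -2.4Δₒ = -33720 cm⁻¹; plus 2 excess pairs × P = +43930 cm⁻¹; total 10210 cm⁻¹.
Thus E(LS) − E(HS) = 15830 cm⁻¹.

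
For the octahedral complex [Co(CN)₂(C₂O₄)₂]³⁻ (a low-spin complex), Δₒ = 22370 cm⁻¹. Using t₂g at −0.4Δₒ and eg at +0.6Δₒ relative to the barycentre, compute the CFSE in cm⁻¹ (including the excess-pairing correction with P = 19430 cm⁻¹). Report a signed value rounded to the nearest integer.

-14828

Ligand charges: 2×(-1) from CN⁻ and 2×(-2) from C₂O₄²⁻ sum to -6; with overall charge -3, Co is +3.
Co³⁺: group 9, so d-count = 9 − 3 = 6.
Configuration: t₂g⁶ eg⁰.
The orbital stabilization is -2.4Δₒ = -2.4 × 22370 = -53688 cm⁻¹.
Relative to high-spin t₂g⁴ eg² (1 paired), the low-spin configuration has 2 additional pairs, contributing +2 × 19430 = +38860 cm⁻¹.
Net CFSE = -53688 + 38860 = -14828 cm⁻¹.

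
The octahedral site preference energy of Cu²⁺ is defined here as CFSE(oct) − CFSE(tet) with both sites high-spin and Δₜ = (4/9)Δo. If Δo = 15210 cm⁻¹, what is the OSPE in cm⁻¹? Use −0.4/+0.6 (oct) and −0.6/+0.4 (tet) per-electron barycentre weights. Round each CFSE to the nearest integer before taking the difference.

-6422

Cu sits in group 11; removing 2 electrons leaves Cu²⁺ with 11 − 2 = 9 d electrons.
Octahedral high-spin t₂g⁶ eg³: CFSE = -0.6 × 15210 = -9126 cm⁻¹.
Tetrahedral: e⁴ t₂⁵, CFSE = 4(−0.6) + 5(+0.4) = -0.4Δₜ = -0.4 × (4/9) × 15210 = -2704 cm⁻¹.
OSPE = -9126 − (-2704) = -6422 cm⁻¹.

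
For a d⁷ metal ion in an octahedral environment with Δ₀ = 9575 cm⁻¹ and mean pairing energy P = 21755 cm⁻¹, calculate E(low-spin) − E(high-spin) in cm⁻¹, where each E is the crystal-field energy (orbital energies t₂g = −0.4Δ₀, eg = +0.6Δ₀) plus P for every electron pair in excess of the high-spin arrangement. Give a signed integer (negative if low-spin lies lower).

12180

In the high-spin limit (t₂g⁵ eg²) the orbital term is -0.8Δ₀ = -7660 cm⁻¹, with no excess pairing.
Low-spin t₂g⁶ eg¹ gives -1.8Δ₀ = -17235 cm⁻¹, but forming 1 extra pair costs 1P = 21755 cm⁻¹, so E(LS) = -17235 + 21755 = 4520 cm⁻¹.
E(LS) − E(HS) = 4520 − (-7660) = 12180 cm⁻¹.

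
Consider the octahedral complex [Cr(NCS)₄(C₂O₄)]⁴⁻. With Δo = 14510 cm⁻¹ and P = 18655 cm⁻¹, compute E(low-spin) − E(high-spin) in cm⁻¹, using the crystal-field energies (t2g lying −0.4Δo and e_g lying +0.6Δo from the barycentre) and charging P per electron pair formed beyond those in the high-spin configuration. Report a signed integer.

Ligand charges: 4×(-1) from NCS⁻ and 1×(-2) from C₂O₄²⁻ sum to -6; with overall charge -4, Cr is +2.
Cr is in group 6, so Cr²⁺ is d⁴ (6 − 2 = 4).
In the high-spin limit (t2g^3 e_g^1) the orbital term is -0.6Δo = -8706 cm⁻¹, with no excess pairing.
For low-spin the configuration is t2g^4 e_g^0: orbital energy -1.6 × 14510 = -23216 cm⁻¹, and 1 additional pair relative to high-spin adds 18655 cm⁻¹, giving -4561 cm⁻¹.
Thus E(LS) − E(HS) = 4145 cm⁻¹.

4145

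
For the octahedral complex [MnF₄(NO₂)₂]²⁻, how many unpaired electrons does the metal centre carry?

3

Ligand charges: 4×(-1) from F⁻ and 2×(-1) from NO₂⁻ sum to -6; with overall charge -2, Mn is +4.
Mn is in group 7, so Mn⁴⁺ is d³ (7 − 4 = 3).
Configuration: t2g^3 e_g^0, giving 3 unpaired electrons.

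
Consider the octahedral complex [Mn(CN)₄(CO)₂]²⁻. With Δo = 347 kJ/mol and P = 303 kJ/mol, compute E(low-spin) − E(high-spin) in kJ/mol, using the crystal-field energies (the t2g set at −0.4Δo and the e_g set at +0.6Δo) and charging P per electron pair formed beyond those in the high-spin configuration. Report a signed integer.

-88

Ligand charges: 4×(-1) from CN⁻ and 2×(+0) from CO sum to -4; with overall charge -2, Mn is +2.
Mn is in group 7, so Mn²⁺ is d⁵ (7 − 2 = 5).
High-spin: t2g^3 e_g^2, CFSE = 0.0Δo = 0 kJ/mol.
Low-spin t2g^5 e_g^0 gives -2.0Δo = -694 kJ/mol, but forming 2 extra pairs costs 2P = 606 kJ/mol, so E(LS) = -694 + 606 = -88 kJ/mol.
The difference is -88 − (0) = -88 kJ/mol, so low-spin lies lower.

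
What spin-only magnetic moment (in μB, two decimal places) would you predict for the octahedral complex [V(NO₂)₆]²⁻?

1.73 μB

Each NO₂⁻ contributes -1; 6 × (-1) = -6. With overall charge -2, V is in the +4 oxidation state.
V sits in group 5; removing 4 electrons leaves V⁴⁺ with 5 − 4 = 1 d electrons.
Configuration: t2g^1 e_g^0 → 1 unpaired electron.
μ(spin-only) = √[1(1+2)] = √3 ≈ 1.73 μB.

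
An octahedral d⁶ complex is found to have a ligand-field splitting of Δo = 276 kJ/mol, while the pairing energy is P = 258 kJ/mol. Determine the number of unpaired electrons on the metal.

Since Δo = 276 kJ/mol > P = 258 kJ/mol, the complex adopts the low-spin configuration.
That gives t₂g⁶ eg⁰.
Unpaired electrons: 0.

0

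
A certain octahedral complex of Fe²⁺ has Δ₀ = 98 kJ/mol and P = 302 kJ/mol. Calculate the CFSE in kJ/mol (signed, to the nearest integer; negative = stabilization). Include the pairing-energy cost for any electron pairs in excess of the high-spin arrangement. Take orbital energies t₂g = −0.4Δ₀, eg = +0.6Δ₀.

-39

Fe is in group 8, so Fe²⁺ is d⁶ (8 − 2 = 6).
Since Δ₀ = 98 kJ/mol < P = 302 kJ/mol, the complex adopts the high-spin configuration.
Filling d⁶ accordingly: t₂g⁴ eg².
Orbital CFSE = -0.4Δ₀ = -0.4 × 98 = -39 kJ/mol.
High-spin has no excess pairs, so no pairing correction applies.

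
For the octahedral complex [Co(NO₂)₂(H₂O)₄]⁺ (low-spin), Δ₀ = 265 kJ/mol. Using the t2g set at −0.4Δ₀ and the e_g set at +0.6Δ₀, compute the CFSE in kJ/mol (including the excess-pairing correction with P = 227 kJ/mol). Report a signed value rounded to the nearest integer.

-182

Ligand charges: 2×(-1) from NO₂⁻ and 4×(+0) from H₂O sum to -2; with overall charge +1, Co is +3.
Group 9 minus oxidation state +3 gives a d⁶ configuration for Co³⁺.
Configuration: t2g^6 e_g^0.
Orbital CFSE = 6(-0.4) + 0(0.6) = -2.4Δ₀ = -2.4 × 265 = -636 kJ/mol.
High-spin d⁶ would be t2g^4 e_g^2 with 1 pair; low-spin has 3, so 2 excess pairs cost +2P = +454 kJ/mol.
Overall CFSE = -636 + 454 = -182 kJ/mol.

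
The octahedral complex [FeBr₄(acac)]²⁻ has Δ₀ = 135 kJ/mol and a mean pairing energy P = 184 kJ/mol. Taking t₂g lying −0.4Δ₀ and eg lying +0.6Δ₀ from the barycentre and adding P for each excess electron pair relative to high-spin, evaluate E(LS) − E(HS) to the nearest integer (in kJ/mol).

98

Ligand charges: 4×(-1) from Br⁻ and 1×(-1) from acac⁻ sum to -5; with overall charge -2, Fe is +3.
Fe³⁺: group 8, so d-count = 8 − 3 = 5.
High-spin: t₂g³ eg², CFSE = 0.0Δ₀ = 0 kJ/mol.
Low-spin: t₂g⁵ eg⁰, orbital CFSE = -2.0Δ₀ = -270 kJ/mol; plus 2 excess pairs × P = +368 kJ/mol; total 98 kJ/mol.
The difference is 98 − (0) = 98 kJ/mol, so high-spin lies lower.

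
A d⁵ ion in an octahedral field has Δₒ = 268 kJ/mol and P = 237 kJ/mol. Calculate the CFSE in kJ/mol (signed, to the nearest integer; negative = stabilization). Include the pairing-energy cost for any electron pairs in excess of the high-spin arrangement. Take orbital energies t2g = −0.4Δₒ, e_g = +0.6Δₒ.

Δₒ > P, so pairing is preferred: the ground state is low-spin.
That gives t2g^5 e_g^0.
Orbital CFSE = -2.0Δₒ = -2.0 × 268 = -536 kJ/mol.
Excess pairs vs high-spin: 2 − 0 = 2; pairing cost = +474 kJ/mol.
Net CFSE = -536 + 474 = -62 kJ/mol.

-62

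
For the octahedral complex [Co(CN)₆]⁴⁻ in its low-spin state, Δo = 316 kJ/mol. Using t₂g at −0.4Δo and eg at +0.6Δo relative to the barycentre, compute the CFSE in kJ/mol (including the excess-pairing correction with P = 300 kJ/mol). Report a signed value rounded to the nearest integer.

Each CN⁻ contributes -1; 6 × (-1) = -6. With overall charge -4, Co is in the +2 oxidation state.
Co sits in group 9; removing 2 electrons leaves Co²⁺ with 9 − 2 = 7 d electrons.
Electron filling gives t₂g⁶ eg¹.
CFSE(orbital) = 6×(-0.4Δo) + 1×(0.6Δo) = -1.8Δo; with Δo = 316 kJ/mol that is -569 kJ/mol.
High-spin d⁷ would be t₂g⁵ eg² with 2 pairs; low-spin has 3, so 1 excess pair costs +1P = +300 kJ/mol.
Net CFSE = -569 + 300 = -269 kJ/mol.

-269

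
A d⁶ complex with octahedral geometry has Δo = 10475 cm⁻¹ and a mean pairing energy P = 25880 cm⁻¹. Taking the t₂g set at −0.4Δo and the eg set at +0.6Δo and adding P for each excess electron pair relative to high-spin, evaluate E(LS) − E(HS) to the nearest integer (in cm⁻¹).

30810

In the high-spin limit (t₂g⁴ eg²) the orbital term is -0.4Δo = -4190 cm⁻¹, with no excess pairing.
Low-spin: t₂g⁶ eg⁰, orbital CFSE = -2.4Δo = -25140 cm⁻¹; plus 2 excess pairs × P = +51760 cm⁻¹; total 26620 cm⁻¹.
E(LS) − E(HS) = 26620 − (-4190) = 30810 cm⁻¹.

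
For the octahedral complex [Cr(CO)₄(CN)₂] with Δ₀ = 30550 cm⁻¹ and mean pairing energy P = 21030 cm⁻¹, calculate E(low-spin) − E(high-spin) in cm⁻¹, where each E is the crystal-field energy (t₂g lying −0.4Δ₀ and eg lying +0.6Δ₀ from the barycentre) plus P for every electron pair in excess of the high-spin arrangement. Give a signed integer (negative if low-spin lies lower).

Ligand charges: 4×(+0) from CO and 2×(-1) from CN⁻ sum to -2; with overall charge +0, Cr is +2.
Cr²⁺: group 6, so d-count = 6 − 2 = 4.
High-spin: t₂g³ eg¹, CFSE = -0.6Δ₀ = -18330 cm⁻¹.
Low-spin: t₂g⁴ eg⁰, orbital CFSE = -1.6Δ₀ = -48880 cm⁻¹; plus 1 excess pair × P = +21030 cm⁻¹; total -27850 cm⁻¹.
E(LS) − E(HS) = -27850 − (-18330) = -9520 cm⁻¹.

-9520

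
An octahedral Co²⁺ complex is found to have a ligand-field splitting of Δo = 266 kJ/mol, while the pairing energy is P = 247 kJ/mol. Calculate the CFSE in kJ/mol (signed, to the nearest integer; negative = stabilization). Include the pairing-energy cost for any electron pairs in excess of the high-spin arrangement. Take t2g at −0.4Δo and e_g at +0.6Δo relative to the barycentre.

Co is in group 9, so Co²⁺ is d⁷ (9 − 2 = 7).
Δo > P, so pairing is preferred: the ground state is low-spin.
Configuration: t2g^6 e_g^1.
Orbital CFSE = -1.8Δo = -1.8 × 266 = -479 kJ/mol.
Excess pairs vs high-spin: 3 − 2 = 1; pairing cost = +247 kJ/mol.
Net CFSE = -479 + 247 = -232 kJ/mol.

-232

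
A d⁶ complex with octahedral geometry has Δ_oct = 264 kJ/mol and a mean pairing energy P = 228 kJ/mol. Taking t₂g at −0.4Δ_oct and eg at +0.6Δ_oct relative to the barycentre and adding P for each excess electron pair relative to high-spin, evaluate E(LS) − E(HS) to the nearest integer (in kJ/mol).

In the high-spin limit (t₂g⁴ eg²) the orbital term is -0.4Δ_oct = -106 kJ/mol, with no excess pairing.
For low-spin the configuration is t₂g⁶ eg⁰: orbital energy -2.4 × 264 = -634 kJ/mol, and 2 additional pairs relative to high-spin add 456 kJ/mol, giving -178 kJ/mol.
The difference is -178 − (-106) = -72 kJ/mol, so low-spin lies lower.

-72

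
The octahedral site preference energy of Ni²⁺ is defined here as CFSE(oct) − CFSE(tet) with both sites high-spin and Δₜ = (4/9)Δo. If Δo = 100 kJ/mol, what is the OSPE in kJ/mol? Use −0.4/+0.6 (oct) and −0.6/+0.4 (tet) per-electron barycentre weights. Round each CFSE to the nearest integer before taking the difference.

-84

Group 10 minus oxidation state +2 gives a d⁸ configuration for Ni²⁺.
In an octahedral site d⁸ (HS) is t₂g⁶ eg², giving CFSE(oct) = -1.2Δo = -120 kJ/mol.
Tetrahedral e⁴ t₂⁴ gives -0.8Δₜ = -0.8 × (4/9) × 100 = -36 kJ/mol.
Subtracting, OSPE = -120 − (-36) = -84 kJ/mol.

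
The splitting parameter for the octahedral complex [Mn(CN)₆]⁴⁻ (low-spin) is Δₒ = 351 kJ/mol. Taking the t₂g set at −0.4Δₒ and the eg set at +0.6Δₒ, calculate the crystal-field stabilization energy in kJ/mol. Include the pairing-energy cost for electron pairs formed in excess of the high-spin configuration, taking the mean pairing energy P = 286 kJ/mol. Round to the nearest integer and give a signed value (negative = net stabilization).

Each CN⁻ contributes -1; 6 × (-1) = -6. With overall charge -4, Mn is in the +2 oxidation state.
Mn²⁺: group 7, so d-count = 7 − 2 = 5.
The d⁵ electrons fill as t₂g⁵ eg⁰.
Orbital CFSE = 5(-0.4) + 0(0.6) = -2.0Δₒ = -2.0 × 351 = -702 kJ/mol.
Relative to high-spin t₂g³ eg² (0 paired), the low-spin configuration has 2 additional pairs, contributing +2 × 286 = +572 kJ/mol.
Net CFSE = -702 + 572 = -130 kJ/mol.

-130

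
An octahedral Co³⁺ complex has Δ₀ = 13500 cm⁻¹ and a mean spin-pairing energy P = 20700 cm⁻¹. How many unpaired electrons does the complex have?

4

Co³⁺: group 9, so d-count = 9 − 3 = 6.
Since Δ₀ = 13500 cm⁻¹ < P = 20700 cm⁻¹, the complex adopts the high-spin configuration.
Configuration: t2g^4 e_g^2.
Unpaired electrons: 4.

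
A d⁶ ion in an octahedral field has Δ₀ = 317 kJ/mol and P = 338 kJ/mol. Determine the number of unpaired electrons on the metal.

4

With Δ₀ < P the complex is high-spin.
That gives t2g^4 e_g^2.
Unpaired electrons: 4.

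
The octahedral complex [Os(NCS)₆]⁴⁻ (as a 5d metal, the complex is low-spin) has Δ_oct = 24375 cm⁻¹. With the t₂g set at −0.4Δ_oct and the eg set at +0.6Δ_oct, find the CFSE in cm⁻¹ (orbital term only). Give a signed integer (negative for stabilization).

Each NCS⁻ contributes -1; 6 × (-1) = -6. With overall charge -4, Os is in the +2 oxidation state.
Os is in group 8, so Os²⁺ is d⁶ (8 − 2 = 6).
Electron filling gives t₂g⁶ eg⁰.
CFSE(orbital) = 6×(-0.4Δ_oct) + 0×(0.6Δ_oct) = -2.4Δ_oct; with Δ_oct = 24375 cm⁻¹ that is -58500 cm⁻¹.

-58500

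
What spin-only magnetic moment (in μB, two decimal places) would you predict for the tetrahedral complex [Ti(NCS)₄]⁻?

1.73 μB

Each NCS⁻ contributes -1; 4 × (-1) = -4. With overall charge -1, Ti is in the +3 oxidation state.
Ti is in group 4, so Ti³⁺ is d¹ (4 − 3 = 1).
Tetrahedral fields are weak (Δₜ ≈ 4/9 Δₒ), so electrons fill high-spin.
Configuration: e^1 t2^0 → 1 unpaired electron.
μ(spin-only) = √[1(1+2)] = √3 ≈ 1.73 μB.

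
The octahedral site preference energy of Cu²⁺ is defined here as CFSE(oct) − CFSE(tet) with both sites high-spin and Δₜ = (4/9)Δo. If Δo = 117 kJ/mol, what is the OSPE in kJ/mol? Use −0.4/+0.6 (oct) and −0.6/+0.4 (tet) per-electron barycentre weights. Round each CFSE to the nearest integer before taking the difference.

Cu is in group 11, so Cu²⁺ is d⁹ (11 − 2 = 9).
Octahedral (high-spin): t₂g⁶ eg³, CFSE = 6(−0.4) + 3(+0.6) = -0.6Δo = -0.6 × 117 = -70 kJ/mol.
In a tetrahedral site the filling is e⁴ t₂⁵: CFSE(tet) = -0.4Δₜ = -0.4 × (4/9)(117) = -21 kJ/mol.
Subtracting, OSPE = -70 − (-21) = -49 kJ/mol.

-49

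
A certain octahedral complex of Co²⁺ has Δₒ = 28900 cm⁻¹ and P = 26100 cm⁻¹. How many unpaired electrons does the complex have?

Co is in group 9, so Co²⁺ is d⁷ (9 − 2 = 7).
Since Δₒ = 28900 cm⁻¹ > P = 26100 cm⁻¹, the complex adopts the low-spin configuration.
Filling d⁷ accordingly: t₂g⁶ eg¹.
Unpaired electrons: 1.

1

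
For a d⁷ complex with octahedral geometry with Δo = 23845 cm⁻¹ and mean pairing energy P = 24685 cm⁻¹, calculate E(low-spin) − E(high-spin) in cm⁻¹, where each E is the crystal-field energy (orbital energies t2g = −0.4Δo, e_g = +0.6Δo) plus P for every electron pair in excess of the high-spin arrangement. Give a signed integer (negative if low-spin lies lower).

840

High-spin d⁷ fills as t2g^5 e_g^2 with CFSE 5(−0.4) + 2(+0.6) = -0.8Δo = -19076 cm⁻¹.
For low-spin the configuration is t2g^6 e_g^1: orbital energy -1.8 × 23845 = -42921 cm⁻¹, and 1 additional pair relative to high-spin adds 24685 cm⁻¹, giving -18236 cm⁻¹.
E(LS) − E(HS) = -18236 − (-19076) = 840 cm⁻¹.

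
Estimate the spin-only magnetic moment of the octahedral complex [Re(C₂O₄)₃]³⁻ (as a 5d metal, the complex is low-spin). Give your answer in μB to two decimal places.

Each C₂O₄²⁻ contributes -2; 3 × (-2) = -6. With overall charge -3, Re is in the +3 oxidation state.
Re³⁺: group 7, so d-count = 7 − 3 = 4.
Configuration: t2g^4 e_g^0 → 2 unpaired electrons.
μ(spin-only) = √[2(2+2)] = √8 ≈ 2.83 μB.

2.83 μB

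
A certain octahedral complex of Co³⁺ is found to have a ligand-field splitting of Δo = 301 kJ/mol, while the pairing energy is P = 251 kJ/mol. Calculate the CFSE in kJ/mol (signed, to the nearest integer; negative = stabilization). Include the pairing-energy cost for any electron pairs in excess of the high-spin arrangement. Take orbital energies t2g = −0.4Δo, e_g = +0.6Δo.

Co is in group 9, so Co³⁺ is d⁶ (9 − 3 = 6).
With Δo > P the complex is low-spin.
That gives t2g^6 e_g^0.
Orbital CFSE = -2.4Δo = -2.4 × 301 = -722 kJ/mol.
Excess pairs vs high-spin: 3 − 1 = 2; pairing cost = +502 kJ/mol.
Net CFSE = -722 + 502 = -220 kJ/mol.

-220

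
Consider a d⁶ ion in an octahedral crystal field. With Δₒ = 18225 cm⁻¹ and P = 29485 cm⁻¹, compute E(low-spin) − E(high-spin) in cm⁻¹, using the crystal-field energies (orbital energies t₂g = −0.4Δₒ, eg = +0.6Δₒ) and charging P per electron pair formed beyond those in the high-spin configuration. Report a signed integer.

High-spin: t₂g⁴ eg², CFSE = -0.4Δₒ = -7290 cm⁻¹.
Low-spin t₂g⁶ eg⁰ gives -2.4Δₒ = -43740 cm⁻¹, but forming 2 extra pairs costs 2P = 58970 cm⁻¹, so E(LS) = -43740 + 58970 = 15230 cm⁻¹.
E(LS) − E(HS) = 15230 − (-7290) = 22520 cm⁻¹.

22520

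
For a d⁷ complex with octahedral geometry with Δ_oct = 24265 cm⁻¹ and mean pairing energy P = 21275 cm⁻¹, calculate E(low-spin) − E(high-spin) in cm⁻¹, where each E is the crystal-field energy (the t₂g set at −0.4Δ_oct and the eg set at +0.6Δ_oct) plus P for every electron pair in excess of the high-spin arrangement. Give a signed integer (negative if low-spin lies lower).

-2990

In the high-spin limit (t₂g⁵ eg²) the orbital term is -0.8Δ_oct = -19412 cm⁻¹, with no excess pairing.
Low-spin: t₂g⁶ eg¹, orbital CFSE = -1.8Δ_oct = -43677 cm⁻¹; plus 1 excess pair × P = +21275 cm⁻¹; total -22402 cm⁻¹.
Thus E(LS) − E(HS) = -2990 cm⁻¹.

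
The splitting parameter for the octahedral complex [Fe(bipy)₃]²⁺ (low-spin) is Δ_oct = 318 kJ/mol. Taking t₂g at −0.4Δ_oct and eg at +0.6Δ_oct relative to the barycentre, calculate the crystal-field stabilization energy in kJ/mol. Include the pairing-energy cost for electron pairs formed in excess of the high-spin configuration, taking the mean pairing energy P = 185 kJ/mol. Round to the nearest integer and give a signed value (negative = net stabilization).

-393

bipy is neutral, so the +2 overall charge sits on Fe: oxidation state +2.
Fe sits in group 8; removing 2 electrons leaves Fe²⁺ with 8 − 2 = 6 d electrons.
The d⁶ electrons fill as t₂g⁶ eg⁰.
The orbital stabilization is -2.4Δ_oct = -2.4 × 318 = -763 kJ/mol.
High-spin d⁶ would be t₂g⁴ eg² with 1 pair; low-spin has 3, so 2 excess pairs cost +2P = +370 kJ/mol.
Combining: -763 + 370 = -393 kJ/mol.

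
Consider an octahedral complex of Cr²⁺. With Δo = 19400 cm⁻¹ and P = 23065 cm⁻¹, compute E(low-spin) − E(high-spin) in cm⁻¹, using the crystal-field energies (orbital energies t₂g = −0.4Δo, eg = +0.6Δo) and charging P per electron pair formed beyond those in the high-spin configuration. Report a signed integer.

Cr²⁺: group 6, so d-count = 6 − 2 = 4.
High-spin: t₂g³ eg¹, CFSE = -0.6Δo = -11640 cm⁻¹.
For low-spin the configuration is t₂g⁴ eg⁰: orbital energy -1.6 × 19400 = -31040 cm⁻¹, and 1 additional pair relative to high-spin adds 23065 cm⁻¹, giving -7975 cm⁻¹.
Thus E(LS) − E(HS) = 3665 cm⁻¹.

3665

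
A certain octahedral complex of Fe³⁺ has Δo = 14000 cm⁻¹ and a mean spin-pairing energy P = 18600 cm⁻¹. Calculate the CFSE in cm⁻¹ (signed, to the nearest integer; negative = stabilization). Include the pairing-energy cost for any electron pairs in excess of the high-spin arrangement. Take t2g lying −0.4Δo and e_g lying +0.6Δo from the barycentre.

0

Fe sits in group 8; removing 3 electrons leaves Fe³⁺ with 8 − 3 = 5 d electrons.
Δo < P, so pairing is avoided: the ground state is high-spin.
Configuration: t2g^3 e_g^2.
Orbital CFSE = 0.0Δo = 0.0 × 14000 = 0 cm⁻¹.
High-spin has no excess pairs, so no pairing correction applies.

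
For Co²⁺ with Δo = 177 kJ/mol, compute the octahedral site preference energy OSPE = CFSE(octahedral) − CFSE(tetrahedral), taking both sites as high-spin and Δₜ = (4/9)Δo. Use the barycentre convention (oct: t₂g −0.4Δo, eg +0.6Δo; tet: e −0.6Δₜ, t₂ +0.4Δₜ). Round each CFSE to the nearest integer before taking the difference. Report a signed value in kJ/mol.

-48

Co sits in group 9; removing 2 electrons leaves Co²⁺ with 9 − 2 = 7 d electrons.
Octahedral (high-spin): t2g^5 e_g^2, CFSE = 5(−0.4) + 2(+0.6) = -0.8Δo = -0.8 × 177 = -142 kJ/mol.
In a tetrahedral site the filling is e^4 t2^3: CFSE(tet) = -1.2Δₜ = -1.2 × (4/9)(177) = -94 kJ/mol.
OSPE = CFSE(oct) − CFSE(tet) = -142 − (-94) = -48 kJ/mol.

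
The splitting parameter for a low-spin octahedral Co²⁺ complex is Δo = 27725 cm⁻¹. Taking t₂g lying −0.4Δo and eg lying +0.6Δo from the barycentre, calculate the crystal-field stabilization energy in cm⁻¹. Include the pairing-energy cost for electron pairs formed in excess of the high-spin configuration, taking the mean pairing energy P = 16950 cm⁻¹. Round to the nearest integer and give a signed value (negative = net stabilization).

-32955

Co is in group 9, so Co²⁺ is d⁷ (9 − 2 = 7).
Configuration: t₂g⁶ eg¹.
Orbital CFSE = 6(-0.4) + 1(0.6) = -1.8Δo = -1.8 × 27725 = -49905 cm⁻¹.
High-spin d⁷ would be t₂g⁵ eg² with 2 pairs; low-spin has 3, so 1 excess pair costs +1P = +16950 cm⁻¹.
Overall CFSE = -49905 + 16950 = -32955 cm⁻¹.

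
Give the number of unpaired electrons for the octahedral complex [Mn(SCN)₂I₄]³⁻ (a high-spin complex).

4

Ligand charges: 2×(-1) from SCN⁻ and 4×(-1) from I⁻ sum to -6; with overall charge -3, Mn is +3.
Mn is in group 7, so Mn³⁺ is d⁴ (7 − 3 = 4).
Configuration: t₂g³ eg¹, giving 4 unpaired electrons.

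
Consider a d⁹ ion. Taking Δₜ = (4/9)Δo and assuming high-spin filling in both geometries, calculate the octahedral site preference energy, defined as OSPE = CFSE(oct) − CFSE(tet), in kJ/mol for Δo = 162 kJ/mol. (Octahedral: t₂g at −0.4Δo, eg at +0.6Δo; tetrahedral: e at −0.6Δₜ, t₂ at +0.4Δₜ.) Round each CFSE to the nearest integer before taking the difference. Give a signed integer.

In an octahedral site d⁹ (HS) is t2g^6 e_g^3, giving CFSE(oct) = -0.6Δo = -97 kJ/mol.
In a tetrahedral site the filling is e^4 t2^5: CFSE(tet) = -0.4Δₜ = -0.4 × (4/9)(162) = -29 kJ/mol.
OSPE = CFSE(oct) − CFSE(tet) = -97 − (-29) = -68 kJ/mol.

-68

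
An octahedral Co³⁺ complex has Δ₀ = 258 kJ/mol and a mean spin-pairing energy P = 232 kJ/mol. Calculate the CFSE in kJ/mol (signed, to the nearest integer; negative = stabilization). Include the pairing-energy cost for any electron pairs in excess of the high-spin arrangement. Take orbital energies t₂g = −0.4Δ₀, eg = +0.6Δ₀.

Group 9 minus oxidation state +3 gives a d⁶ configuration for Co³⁺.
Since Δ₀ = 258 kJ/mol > P = 232 kJ/mol, the complex adopts the low-spin configuration.
Filling d⁶ accordingly: t₂g⁶ eg⁰.
Orbital CFSE = -2.4Δ₀ = -2.4 × 258 = -619 kJ/mol.
Excess pairs vs high-spin: 3 − 1 = 2; pairing cost = +464 kJ/mol.
Net CFSE = -619 + 464 = -155 kJ/mol.

-155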